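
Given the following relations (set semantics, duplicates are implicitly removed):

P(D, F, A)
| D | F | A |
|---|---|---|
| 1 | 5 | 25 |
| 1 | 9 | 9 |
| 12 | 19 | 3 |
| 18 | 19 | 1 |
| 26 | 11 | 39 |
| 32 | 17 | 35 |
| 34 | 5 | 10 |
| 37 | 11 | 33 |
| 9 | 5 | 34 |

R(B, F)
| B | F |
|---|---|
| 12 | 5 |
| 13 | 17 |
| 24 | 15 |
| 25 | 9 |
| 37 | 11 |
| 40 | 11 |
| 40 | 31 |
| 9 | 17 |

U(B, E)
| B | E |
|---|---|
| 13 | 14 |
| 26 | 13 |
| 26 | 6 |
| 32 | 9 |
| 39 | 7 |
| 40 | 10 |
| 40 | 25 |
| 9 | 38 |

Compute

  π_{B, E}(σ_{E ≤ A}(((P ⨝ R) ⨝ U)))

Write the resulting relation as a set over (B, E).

{(13, 14), (40, 10), (40, 25)}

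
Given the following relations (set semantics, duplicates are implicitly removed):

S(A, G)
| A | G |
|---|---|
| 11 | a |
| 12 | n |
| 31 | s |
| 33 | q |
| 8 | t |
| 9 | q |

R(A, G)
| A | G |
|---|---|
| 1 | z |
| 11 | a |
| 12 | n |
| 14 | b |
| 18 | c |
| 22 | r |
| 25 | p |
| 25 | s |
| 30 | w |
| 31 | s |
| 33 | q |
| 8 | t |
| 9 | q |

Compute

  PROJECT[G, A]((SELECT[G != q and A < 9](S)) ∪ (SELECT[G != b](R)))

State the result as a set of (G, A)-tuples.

σ[G != q and A < 9]: keep tuples satisfying G != q and A < 9 → {(8, t)}
σ[G != b]: keep tuples satisfying G != b → {(1, z), (11, a), (12, n), (18, c), (22, r), (25, p), (25, s), (30, w), (31, s), (33, q), (8, t), (9, q)}
Union: {(8, t)} with {(1, z), (11, a), (12, n), (18, c), (22, r), (25, p), (25, s), (30, w), (31, s), (33, q), (8, t), (9, q)} → {(1, z), (11, a), (12, n), (18, c), (22, r), (25, p), (25, s), (30, w), (31, s), (33, q), (8, t), (9, q)}
Projecting to G, A: {(a, 11), (c, 18), (n, 12), (p, 25), (q, 33), (q, 9), (r, 22), (s, 25), (s, 31), (t, 8), (w, 30), (z, 1)}

{(a, 11), (c, 18), (n, 12), (p, 25), (q, 33), (q, 9), (r, 22), (s, 25), (s, 31), (t, 8), (w, 30), (z, 1)}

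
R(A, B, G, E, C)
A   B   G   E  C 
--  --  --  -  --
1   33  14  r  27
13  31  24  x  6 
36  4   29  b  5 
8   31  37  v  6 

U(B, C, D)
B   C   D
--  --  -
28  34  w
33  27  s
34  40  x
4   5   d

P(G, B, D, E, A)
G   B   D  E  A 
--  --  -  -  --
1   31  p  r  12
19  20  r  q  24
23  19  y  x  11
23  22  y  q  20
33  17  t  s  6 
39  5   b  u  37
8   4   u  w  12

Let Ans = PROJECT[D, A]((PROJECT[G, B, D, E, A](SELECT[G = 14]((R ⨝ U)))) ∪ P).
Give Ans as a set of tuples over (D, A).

R ⋈ U (natural join on B, C): {(1, 33, 14, r, 27, s), (36, 4, 29, b, 5, d)}
Filtering on G = 14 leaves {(1, 33, 14, r, 27, s)}.
Keep only column(s) G, B, D, E, A: {(14, 33, s, r, 1)}
Taking the union: {(1, 31, p, r, 12), (14, 33, s, r, 1), (19, 20, r, q, 24), (23, 19, y, x, 11), (23, 22, y, q, 20), (33, 17, t, s, 6), (39, 5, b, u, 37), (8, 4, u, w, 12)}
Keep only column(s) D, A: {(b, 37), (p, 12), (r, 24), (s, 1), (t, 6), (u, 12), (y, 11), (y, 20)}

{(b, 37), (p, 12), (r, 24), (s, 1), (t, 6), (u, 12), (y, 11), (y, 20)}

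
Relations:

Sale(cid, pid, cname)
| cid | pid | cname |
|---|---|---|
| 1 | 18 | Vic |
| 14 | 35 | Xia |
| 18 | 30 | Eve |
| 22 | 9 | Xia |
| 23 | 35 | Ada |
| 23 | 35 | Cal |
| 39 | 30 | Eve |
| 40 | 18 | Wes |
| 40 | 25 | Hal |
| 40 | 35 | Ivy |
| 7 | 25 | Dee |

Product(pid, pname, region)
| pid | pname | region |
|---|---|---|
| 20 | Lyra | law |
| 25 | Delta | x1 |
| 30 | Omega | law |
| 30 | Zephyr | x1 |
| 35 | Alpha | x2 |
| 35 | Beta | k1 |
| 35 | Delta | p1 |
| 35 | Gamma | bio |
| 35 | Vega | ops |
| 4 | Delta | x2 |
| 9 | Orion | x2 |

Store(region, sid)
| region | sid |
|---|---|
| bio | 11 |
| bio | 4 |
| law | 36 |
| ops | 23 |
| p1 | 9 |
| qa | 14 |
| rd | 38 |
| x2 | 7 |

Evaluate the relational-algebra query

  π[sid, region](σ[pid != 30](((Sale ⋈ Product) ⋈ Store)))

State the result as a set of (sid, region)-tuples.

{(11, bio), (23, ops), (4, bio), (7, x2), (9, p1)}

Natural join on pid: {(14, 35, Xia, Alpha, x2), (14, 35, Xia, Beta, k1), (14, 35, Xia, Delta, p1), (14, 35, Xia, Gamma, bio), (14, 35, Xia, Vega, ops), (18, 30, Eve, Omega, law), (18, 30, Eve, Zephyr, x1), (22, 9, Xia, Orion, x2), (23, 35, Ada, Alpha, x2), (23, 35, Ada, Beta, k1), (23, 35, Ada, Delta, p1), (23, 35, Ada, Gamma, bio), (23, 35, Ada, Vega, ops), (23, 35, Cal, Alpha, x2), (23, 35, Cal, Beta, k1), (23, 35, Cal, Delta, p1), (23, 35, Cal, Gamma, bio), (23, 35, Cal, Vega, ops), (39, 30, Eve, Omega, law), (39, 30, Eve, Zephyr, x1), (40, 25, Hal, Delta, x1), (40, 35, Ivy, Alpha, x2), (40, 35, Ivy, Beta, k1), (40, 35, Ivy, Delta, p1), (40, 35, Ivy, Gamma, bio), (40, 35, Ivy, Vega, ops), (7, 25, Dee, Delta, x1)}
Natural join on region: {(14, 35, Xia, Alpha, x2, 7), (14, 35, Xia, Delta, p1, 9), (14, 35, Xia, Gamma, bio, 11), (14, 35, Xia, Gamma, bio, 4), (14, 35, Xia, Vega, ops, 23), (18, 30, Eve, Omega, law, 36), (22, 9, Xia, Orion, x2, 7), (23, 35, Ada, Alpha, x2, 7), (23, 35, Ada, Delta, p1, 9), (23, 35, Ada, Gamma, bio, 11), (23, 35, Ada, Gamma, bio, 4), (23, 35, Ada, Vega, ops, 23), (23, 35, Cal, Alpha, x2, 7), (23, 35, Cal, Delta, p1, 9), (23, 35, Cal, Gamma, bio, 11), (23, 35, Cal, Gamma, bio, 4), (23, 35, Cal, Vega, ops, 23), (39, 30, Eve, Omega, law, 36), (40, 35, Ivy, Alpha, x2, 7), (40, 35, Ivy, Delta, p1, 9), (40, 35, Ivy, Gamma, bio, 11), (40, 35, Ivy, Gamma, bio, 4), (40, 35, Ivy, Vega, ops, 23)}
Apply σ_{pid != 30}; surviving tuples: {(14, 35, Xia, Alpha, x2, 7), (14, 35, Xia, Delta, p1, 9), (14, 35, Xia, Gamma, bio, 11), (14, 35, Xia, Gamma, bio, 4), (14, 35, Xia, Vega, ops, 23), (22, 9, Xia, Orion, x2, 7), (23, 35, Ada, Alpha, x2, 7), (23, 35, Ada, Delta, p1, 9), (23, 35, Ada, Gamma, bio, 11), (23, 35, Ada, Gamma, bio, 4), (23, 35, Ada, Vega, ops, 23), (23, 35, Cal, Alpha, x2, 7), (23, 35, Cal, Delta, p1, 9), (23, 35, Cal, Gamma, bio, 11), (23, 35, Cal, Gamma, bio, 4), (23, 35, Cal, Vega, ops, 23), (40, 35, Ivy, Alpha, x2, 7), (40, 35, Ivy, Delta, p1, 9), (40, 35, Ivy, Gamma, bio, 11), (40, 35, Ivy, Gamma, bio, 4), (40, 35, Ivy, Vega, ops, 23)}
Keep only column(s) sid, region (16 duplicate(s) eliminated): {(11, bio), (23, ops), (4, bio), (7, x2), (9, p1)}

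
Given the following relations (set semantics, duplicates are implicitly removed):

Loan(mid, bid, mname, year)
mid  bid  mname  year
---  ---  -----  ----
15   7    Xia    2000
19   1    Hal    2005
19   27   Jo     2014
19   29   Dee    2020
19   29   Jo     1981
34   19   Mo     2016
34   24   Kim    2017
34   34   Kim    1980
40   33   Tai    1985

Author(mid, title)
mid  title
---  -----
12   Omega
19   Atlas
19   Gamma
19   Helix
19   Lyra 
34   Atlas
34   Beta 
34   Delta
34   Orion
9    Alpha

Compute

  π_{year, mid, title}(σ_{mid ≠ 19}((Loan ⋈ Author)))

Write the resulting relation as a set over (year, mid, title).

{(1980, 34, Atlas), (1980, 34, Beta), (1980, 34, Delta), (1980, 34, Orion), (2016, 34, Atlas), (2016, 34, Beta), (2016, 34, Delta), (2016, 34, Orion), (2017, 34, Atlas), (2017, 34, Beta), (2017, 34, Delta), (2017, 34, Orion)}

Loan ⋈ Author (natural join on mid): {(19, 1, Hal, 2005, Atlas), (19, 1, Hal, 2005, Gamma), (19, 1, Hal, 2005, Helix), (19, 1, Hal, 2005, Lyra), (19, 27, Jo, 2014, Atlas), (19, 27, Jo, 2014, Gamma), (19, 27, Jo, 2014, Helix), (19, 27, Jo, 2014, Lyra), (19, 29, Dee, 2020, Atlas), (19, 29, Dee, 2020, Gamma), (19, 29, Dee, 2020, Helix), (19, 29, Dee, 2020, Lyra), (19, 29, Jo, 1981, Atlas), (19, 29, Jo, 1981, Gamma), (19, 29, Jo, 1981, Helix), (19, 29, Jo, 1981, Lyra), (34, 19, Mo, 2016, Atlas), (34, 19, Mo, 2016, Beta), (34, 19, Mo, 2016, Delta), (34, 19, Mo, 2016, Orion), (34, 24, Kim, 2017, Atlas), (34, 24, Kim, 2017, Beta), (34, 24, Kim, 2017, Delta), (34, 24, Kim, 2017, Orion), (34, 34, Kim, 1980, Atlas), (34, 34, Kim, 1980, Beta), (34, 34, Kim, 1980, Delta), (34, 34, Kim, 1980, Orion)}
Apply σ_{mid ≠ 19}; surviving tuples: {(34, 19, Mo, 2016, Atlas), (34, 19, Mo, 2016, Beta), (34, 19, Mo, 2016, Delta), (34, 19, Mo, 2016, Orion), (34, 24, Kim, 2017, Atlas), (34, 24, Kim, 2017, Beta), (34, 24, Kim, 2017, Delta), (34, 24, Kim, 2017, Orion), (34, 34, Kim, 1980, Atlas), (34, 34, Kim, 1980, Beta), (34, 34, Kim, 1980, Delta), (34, 34, Kim, 1980, Orion)}
π_{year, mid, title} gives {(1980, 34, Atlas), (1980, 34, Beta), (1980, 34, Delta), (1980, 34, Orion), (2016, 34, Atlas), (2016, 34, Beta), (2016, 34, Delta), (2016, 34, Orion), (2017, 34, Atlas), (2017, 34, Beta), (2017, 34, Delta), (2017, 34, Orion)}.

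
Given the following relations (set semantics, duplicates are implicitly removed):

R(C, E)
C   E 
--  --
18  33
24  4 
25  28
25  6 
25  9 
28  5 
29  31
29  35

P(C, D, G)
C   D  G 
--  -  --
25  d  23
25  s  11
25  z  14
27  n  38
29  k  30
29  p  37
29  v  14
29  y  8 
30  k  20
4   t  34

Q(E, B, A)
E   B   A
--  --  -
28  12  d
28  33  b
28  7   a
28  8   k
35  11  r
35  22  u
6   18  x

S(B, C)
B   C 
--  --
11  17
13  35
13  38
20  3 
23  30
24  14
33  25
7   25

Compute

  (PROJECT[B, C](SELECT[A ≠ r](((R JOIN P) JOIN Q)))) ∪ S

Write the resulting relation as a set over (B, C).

{(11, 17), (12, 25), (13, 35), (13, 38), (18, 25), (20, 3), (22, 29), (23, 30), (24, 14), (33, 25), (7, 25), (8, 25)}

Joining R and P on C yields {(25, 28, d, 23), (25, 28, s, 11), (25, 28, z, 14), (25, 6, d, 23), (25, 6, s, 11), (25, 6, z, 14), (25, 9, d, 23), (25, 9, s, 11), (25, 9, z, 14), (29, 31, k, 30), (29, 31, p, 37), (29, 31, v, 14), (29, 31, y, 8), (29, 35, k, 30), (29, 35, p, 37), (29, 35, v, 14), (29, 35, y, 8)}.
Joining (R JOIN P) and Q on E yields {(25, 28, d, 23, 12, d), (25, 28, d, 23, 33, b), (25, 28, d, 23, 7, a), (25, 28, d, 23, 8, k), (25, 28, s, 11, 12, d), (25, 28, s, 11, 33, b), (25, 28, s, 11, 7, a), (25, 28, s, 11, 8, k), (25, 28, z, 14, 12, d), (25, 28, z, 14, 33, b), (25, 28, z, 14, 7, a), (25, 28, z, 14, 8, k), (25, 6, d, 23, 18, x), (25, 6, s, 11, 18, x), (25, 6, z, 14, 18, x), (29, 35, k, 30, 11, r), (29, 35, k, 30, 22, u), (29, 35, p, 37, 11, r), (29, 35, p, 37, 22, u), (29, 35, v, 14, 11, r), (29, 35, v, 14, 22, u), (29, 35, y, 8, 11, r), (29, 35, y, 8, 22, u)}.
σ[A ≠ r]: keep tuples satisfying A ≠ r → {(25, 28, d, 23, 12, d), (25, 28, d, 23, 33, b), (25, 28, d, 23, 7, a), (25, 28, d, 23, 8, k), (25, 28, s, 11, 12, d), (25, 28, s, 11, 33, b), (25, 28, s, 11, 7, a), (25, 28, s, 11, 8, k), (25, 28, z, 14, 12, d), (25, 28, z, 14, 33, b), (25, 28, z, 14, 7, a), (25, 28, z, 14, 8, k), (25, 6, d, 23, 18, x), (25, 6, s, 11, 18, x), (25, 6, z, 14, 18, x), (29, 35, k, 30, 22, u), (29, 35, p, 37, 22, u), (29, 35, v, 14, 22, u), (29, 35, y, 8, 22, u)}
Keep only column(s) B, C (13 duplicate(s) eliminated): {(12, 25), (18, 25), (22, 29), (33, 25), (7, 25), (8, 25)}
Taking the union: {(11, 17), (12, 25), (13, 35), (13, 38), (18, 25), (20, 3), (22, 29), (23, 30), (24, 14), (33, 25), (7, 25), (8, 25)}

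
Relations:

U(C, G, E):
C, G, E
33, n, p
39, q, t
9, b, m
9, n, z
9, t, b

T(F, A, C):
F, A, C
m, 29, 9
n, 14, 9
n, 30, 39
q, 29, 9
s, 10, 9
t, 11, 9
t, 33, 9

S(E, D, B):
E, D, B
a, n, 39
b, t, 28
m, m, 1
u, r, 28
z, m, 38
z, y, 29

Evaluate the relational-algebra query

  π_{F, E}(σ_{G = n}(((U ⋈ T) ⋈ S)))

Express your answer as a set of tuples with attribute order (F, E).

Joining U and T on C yields {(39, q, t, n, 30), (9, b, m, m, 29), (9, b, m, n, 14), (9, b, m, q, 29), (9, b, m, s, 10), (9, b, m, t, 11), (9, b, m, t, 33), (9, n, z, m, 29), (9, n, z, n, 14), (9, n, z, q, 29), (9, n, z, s, 10), (9, n, z, t, 11), (9, n, z, t, 33), (9, t, b, m, 29), (9, t, b, n, 14), (9, t, b, q, 29), (9, t, b, s, 10), (9, t, b, t, 11), (9, t, b, t, 33)}.
Joining (U ⋈ T) and S on E yields {(9, b, m, m, 29, m, 1), (9, b, m, n, 14, m, 1), (9, b, m, q, 29, m, 1), (9, b, m, s, 10, m, 1), (9, b, m, t, 11, m, 1), (9, b, m, t, 33, m, 1), (9, n, z, m, 29, m, 38), (9, n, z, m, 29, y, 29), (9, n, z, n, 14, m, 38), (9, n, z, n, 14, y, 29), (9, n, z, q, 29, m, 38), (9, n, z, q, 29, y, 29), (9, n, z, s, 10, m, 38), (9, n, z, s, 10, y, 29), (9, n, z, t, 11, m, 38), (9, n, z, t, 11, y, 29), (9, n, z, t, 33, m, 38), (9, n, z, t, 33, y, 29), (9, t, b, m, 29, t, 28), (9, t, b, n, 14, t, 28), (9, t, b, q, 29, t, 28), (9, t, b, s, 10, t, 28), (9, t, b, t, 11, t, 28), (9, t, b, t, 33, t, 28)}.
σ[G = n]: keep tuples satisfying G = n → {(9, n, z, m, 29, m, 38), (9, n, z, m, 29, y, 29), (9, n, z, n, 14, m, 38), (9, n, z, n, 14, y, 29), (9, n, z, q, 29, m, 38), (9, n, z, q, 29, y, 29), (9, n, z, s, 10, m, 38), (9, n, z, s, 10, y, 29), (9, n, z, t, 11, m, 38), (9, n, z, t, 11, y, 29), (9, n, z, t, 33, m, 38), (9, n, z, t, 33, y, 29)}
π_{F, E} gives {(m, z), (n, z), (q, z), (s, z), (t, z)} (7 duplicate(s) eliminated).

{(m, z), (n, z), (q, z), (s, z), (t, z)}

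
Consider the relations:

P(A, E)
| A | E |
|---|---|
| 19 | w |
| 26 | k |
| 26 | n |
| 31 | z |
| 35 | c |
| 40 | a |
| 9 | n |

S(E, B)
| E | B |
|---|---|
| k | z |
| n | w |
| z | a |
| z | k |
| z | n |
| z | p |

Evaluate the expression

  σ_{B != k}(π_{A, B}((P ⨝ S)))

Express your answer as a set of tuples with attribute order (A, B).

Joining P and S on E yields {(26, k, z), (26, n, w), (31, z, a), (31, z, k), (31, z, n), (31, z, p), (9, n, w)}.
Projecting to A, B: {(26, w), (26, z), (31, a), (31, k), (31, n), (31, p), (9, w)}
σ[B != k]: keep tuples satisfying B != k → {(26, w), (26, z), (31, a), (31, n), (31, p), (9, w)}

{(26, w), (26, z), (31, a), (31, n), (31, p), (9, w)}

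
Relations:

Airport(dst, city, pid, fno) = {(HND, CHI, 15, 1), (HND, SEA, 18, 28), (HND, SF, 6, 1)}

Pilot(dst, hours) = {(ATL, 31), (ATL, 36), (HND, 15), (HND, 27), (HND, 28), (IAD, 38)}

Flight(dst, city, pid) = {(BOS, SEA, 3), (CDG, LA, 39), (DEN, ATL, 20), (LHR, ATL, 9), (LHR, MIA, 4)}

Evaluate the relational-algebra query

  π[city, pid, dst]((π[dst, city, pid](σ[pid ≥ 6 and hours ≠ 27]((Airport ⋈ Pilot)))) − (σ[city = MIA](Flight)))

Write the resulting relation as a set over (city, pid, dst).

{(CHI, 15, HND), (SEA, 18, HND), (SF, 6, HND)}

Joining Airport and Pilot on dst yields {(HND, CHI, 15, 1, 15), (HND, CHI, 15, 1, 27), (HND, CHI, 15, 1, 28), (HND, SEA, 18, 28, 15), (HND, SEA, 18, 28, 27), (HND, SEA, 18, 28, 28), (HND, SF, 6, 1, 15), (HND, SF, 6, 1, 27), (HND, SF, 6, 1, 28)}.
Selection pid ≥ 6 and hours ≠ 27: {(HND, CHI, 15, 1, 15), (HND, CHI, 15, 1, 28), (HND, SEA, 18, 28, 15), (HND, SEA, 18, 28, 28), (HND, SF, 6, 1, 15), (HND, SF, 6, 1, 28)}
π[dst, city, pid]: project onto (dst, city, pid) (3 duplicate(s) eliminated) → {(HND, CHI, 15), (HND, SEA, 18), (HND, SF, 6)}
Selection city = MIA: {(LHR, MIA, 4)}
Taking the difference: {(HND, CHI, 15), (HND, SEA, 18), (HND, SF, 6)}
π[city, pid, dst]: project onto (city, pid, dst) → {(CHI, 15, HND), (SEA, 18, HND), (SF, 6, HND)}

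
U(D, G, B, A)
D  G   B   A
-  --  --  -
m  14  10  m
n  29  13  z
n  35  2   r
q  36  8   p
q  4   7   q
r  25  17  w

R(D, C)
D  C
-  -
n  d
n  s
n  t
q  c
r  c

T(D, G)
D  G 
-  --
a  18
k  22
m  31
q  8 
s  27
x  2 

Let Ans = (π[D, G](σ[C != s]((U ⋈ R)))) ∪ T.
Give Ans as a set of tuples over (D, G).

{(a, 18), (k, 22), (m, 31), (n, 29), (n, 35), (q, 36), (q, 4), (q, 8), (r, 25), (s, 27), (x, 2)}

Joining U and R on D yields {(n, 29, 13, z, d), (n, 29, 13, z, s), (n, 29, 13, z, t), (n, 35, 2, r, d), (n, 35, 2, r, s), (n, 35, 2, r, t), (q, 36, 8, p, c), (q, 4, 7, q, c), (r, 25, 17, w, c)}.
Selection C != s: {(n, 29, 13, z, d), (n, 29, 13, z, t), (n, 35, 2, r, d), (n, 35, 2, r, t), (q, 36, 8, p, c), (q, 4, 7, q, c), (r, 25, 17, w, c)}
π[D, G]: project onto (D, G) (2 duplicate(s) eliminated) → {(n, 29), (n, 35), (q, 36), (q, 4), (r, 25)}
Taking the union: {(a, 18), (k, 22), (m, 31), (n, 29), (n, 35), (q, 36), (q, 4), (q, 8), (r, 25), (s, 27), (x, 2)}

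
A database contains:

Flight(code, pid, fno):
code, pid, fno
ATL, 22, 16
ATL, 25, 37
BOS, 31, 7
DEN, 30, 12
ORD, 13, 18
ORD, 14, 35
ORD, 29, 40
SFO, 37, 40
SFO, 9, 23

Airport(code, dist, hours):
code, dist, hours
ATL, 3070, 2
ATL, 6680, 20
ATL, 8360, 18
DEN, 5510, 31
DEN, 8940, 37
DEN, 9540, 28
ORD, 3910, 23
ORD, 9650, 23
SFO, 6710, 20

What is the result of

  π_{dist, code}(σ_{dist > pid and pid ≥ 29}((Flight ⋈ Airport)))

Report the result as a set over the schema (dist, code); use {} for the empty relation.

{(3910, ORD), (5510, DEN), (6710, SFO), (8940, DEN), (9540, DEN), (9650, ORD)}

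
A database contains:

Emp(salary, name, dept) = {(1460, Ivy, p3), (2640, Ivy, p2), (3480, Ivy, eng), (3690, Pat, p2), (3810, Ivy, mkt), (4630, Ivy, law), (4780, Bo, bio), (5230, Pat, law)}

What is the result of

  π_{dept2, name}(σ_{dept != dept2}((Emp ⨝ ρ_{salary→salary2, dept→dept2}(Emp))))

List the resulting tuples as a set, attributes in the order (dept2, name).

ρ[salary→salary2, dept→dept2]: schema becomes (salary2, name, dept2); tuples unchanged.
Emp ⋈ ρ_{salary→salary2, dept→dept2}(Emp) (natural join on name): {(1460, Ivy, p3, 1460, p3), (1460, Ivy, p3, 2640, p2), (1460, Ivy, p3, 3480, eng), (1460, Ivy, p3, 3810, mkt), (1460, Ivy, p3, 4630, law), (2640, Ivy, p2, 1460, p3), (2640, Ivy, p2, 2640, p2), (2640, Ivy, p2, 3480, eng), (2640, Ivy, p2, 3810, mkt), (2640, Ivy, p2, 4630, law), (3480, Ivy, eng, 1460, p3), (3480, Ivy, eng, 2640, p2), (3480, Ivy, eng, 3480, eng), (3480, Ivy, eng, 3810, mkt), (3480, Ivy, eng, 4630, law), (3690, Pat, p2, 3690, p2), (3690, Pat, p2, 5230, law), (3810, Ivy, mkt, 1460, p3), (3810, Ivy, mkt, 2640, p2), (3810, Ivy, mkt, 3480, eng), (3810, Ivy, mkt, 3810, mkt), (3810, Ivy, mkt, 4630, law), (4630, Ivy, law, 1460, p3), (4630, Ivy, law, 2640, p2), (4630, Ivy, law, 3480, eng), (4630, Ivy, law, 3810, mkt), (4630, Ivy, law, 4630, law), (4780, Bo, bio, 4780, bio), (5230, Pat, law, 3690, p2), (5230, Pat, law, 5230, law)}
Filtering on dept != dept2 leaves {(1460, Ivy, p3, 2640, p2), (1460, Ivy, p3, 3480, eng), (1460, Ivy, p3, 3810, mkt), (1460, Ivy, p3, 4630, law), (2640, Ivy, p2, 1460, p3), (2640, Ivy, p2, 3480, eng), (2640, Ivy, p2, 3810, mkt), (2640, Ivy, p2, 4630, law), (3480, Ivy, eng, 1460, p3), (3480, Ivy, eng, 2640, p2), (3480, Ivy, eng, 3810, mkt), (3480, Ivy, eng, 4630, law), (3690, Pat, p2, 5230, law), (3810, Ivy, mkt, 1460, p3), (3810, Ivy, mkt, 2640, p2), (3810, Ivy, mkt, 3480, eng), (3810, Ivy, mkt, 4630, law), (4630, Ivy, law, 1460, p3), (4630, Ivy, law, 2640, p2), (4630, Ivy, law, 3480, eng), (4630, Ivy, law, 3810, mkt), (5230, Pat, law, 3690, p2)}.
π[dept2, name]: project onto (dept2, name) (15 duplicate(s) eliminated) → {(eng, Ivy), (law, Ivy), (law, Pat), (mkt, Ivy), (p2, Ivy), (p2, Pat), (p3, Ivy)}

{(eng, Ivy), (law, Ivy), (law, Pat), (mkt, Ivy), (p2, Ivy), (p2, Pat), (p3, Ivy)}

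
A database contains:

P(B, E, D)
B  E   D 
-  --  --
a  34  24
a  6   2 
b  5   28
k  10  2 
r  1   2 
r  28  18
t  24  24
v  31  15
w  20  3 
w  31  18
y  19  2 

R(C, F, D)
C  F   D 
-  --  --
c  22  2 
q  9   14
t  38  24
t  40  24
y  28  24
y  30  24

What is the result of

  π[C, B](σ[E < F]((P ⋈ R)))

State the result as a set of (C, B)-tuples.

Joining P and R on D yields {(a, 34, 24, t, 38), (a, 34, 24, t, 40), (a, 34, 24, y, 28), (a, 34, 24, y, 30), (a, 6, 2, c, 22), (k, 10, 2, c, 22), (r, 1, 2, c, 22), (t, 24, 24, t, 38), (t, 24, 24, t, 40), (t, 24, 24, y, 28), (t, 24, 24, y, 30), (y, 19, 2, c, 22)}.
Selection E < F: {(a, 34, 24, t, 38), (a, 34, 24, t, 40), (a, 6, 2, c, 22), (k, 10, 2, c, 22), (r, 1, 2, c, 22), (t, 24, 24, t, 38), (t, 24, 24, t, 40), (t, 24, 24, y, 28), (t, 24, 24, y, 30), (y, 19, 2, c, 22)}
Projecting to C, B (3 duplicate(s) eliminated): {(c, a), (c, k), (c, r), (c, y), (t, a), (t, t), (y, t)}

{(c, a), (c, k), (c, r), (c, y), (t, a), (t, t), (y, t)}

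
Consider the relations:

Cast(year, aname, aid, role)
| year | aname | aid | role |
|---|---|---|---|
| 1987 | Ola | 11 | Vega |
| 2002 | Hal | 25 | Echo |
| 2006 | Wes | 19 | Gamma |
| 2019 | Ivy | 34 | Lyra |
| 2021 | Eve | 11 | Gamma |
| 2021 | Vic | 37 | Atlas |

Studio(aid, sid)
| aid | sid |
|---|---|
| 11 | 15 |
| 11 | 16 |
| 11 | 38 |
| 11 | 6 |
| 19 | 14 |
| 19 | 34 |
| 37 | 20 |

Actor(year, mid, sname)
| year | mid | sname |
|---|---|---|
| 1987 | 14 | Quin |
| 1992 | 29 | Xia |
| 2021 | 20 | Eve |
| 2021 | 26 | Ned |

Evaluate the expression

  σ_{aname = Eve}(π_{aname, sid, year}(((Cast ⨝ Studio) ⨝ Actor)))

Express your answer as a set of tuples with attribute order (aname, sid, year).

{(Eve, 15, 2021), (Eve, 16, 2021), (Eve, 38, 2021), (Eve, 6, 2021)}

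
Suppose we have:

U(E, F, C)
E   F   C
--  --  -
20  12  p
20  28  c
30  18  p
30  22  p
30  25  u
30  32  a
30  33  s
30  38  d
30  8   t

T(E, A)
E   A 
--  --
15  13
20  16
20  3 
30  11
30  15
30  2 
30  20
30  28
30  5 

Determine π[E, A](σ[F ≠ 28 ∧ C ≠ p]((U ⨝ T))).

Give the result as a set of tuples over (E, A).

U ⋈ T (natural join on E): {(20, 12, p, 16), (20, 12, p, 3), (20, 28, c, 16), (20, 28, c, 3), (30, 18, p, 11), (30, 18, p, 15), (30, 18, p, 2), (30, 18, p, 20), (30, 18, p, 28), (30, 18, p, 5), (30, 22, p, 11), (30, 22, p, 15), (30, 22, p, 2), (30, 22, p, 20), (30, 22, p, 28), (30, 22, p, 5), (30, 25, u, 11), (30, 25, u, 15), (30, 25, u, 2), (30, 25, u, 20), (30, 25, u, 28), (30, 25, u, 5), (30, 32, a, 11), (30, 32, a, 15), (30, 32, a, 2), (30, 32, a, 20), (30, 32, a, 28), (30, 32, a, 5), (30, 33, s, 11), (30, 33, s, 15), (30, 33, s, 2), (30, 33, s, 20), (30, 33, s, 28), (30, 33, s, 5), (30, 38, d, 11), (30, 38, d, 15), (30, 38, d, 2), (30, 38, d, 20), (30, 38, d, 28), (30, 38, d, 5), (30, 8, t, 11), (30, 8, t, 15), (30, 8, t, 2), (30, 8, t, 20), (30, 8, t, 28), (30, 8, t, 5)}
Apply σ_{F ≠ 28 ∧ C ≠ p}; surviving tuples: {(30, 25, u, 11), (30, 25, u, 15), (30, 25, u, 2), (30, 25, u, 20), (30, 25, u, 28), (30, 25, u, 5), (30, 32, a, 11), (30, 32, a, 15), (30, 32, a, 2), (30, 32, a, 20), (30, 32, a, 28), (30, 32, a, 5), (30, 33, s, 11), (30, 33, s, 15), (30, 33, s, 2), (30, 33, s, 20), (30, 33, s, 28), (30, 33, s, 5), (30, 38, d, 11), (30, 38, d, 15), (30, 38, d, 2), (30, 38, d, 20), (30, 38, d, 28), (30, 38, d, 5), (30, 8, t, 11), (30, 8, t, 15), (30, 8, t, 2), (30, 8, t, 20), (30, 8, t, 28), (30, 8, t, 5)}
π[E, A]: project onto (E, A) (24 duplicate(s) eliminated) → {(30, 11), (30, 15), (30, 2), (30, 20), (30, 28), (30, 5)}

{(30, 11), (30, 15), (30, 2), (30, 20), (30, 28), (30, 5)}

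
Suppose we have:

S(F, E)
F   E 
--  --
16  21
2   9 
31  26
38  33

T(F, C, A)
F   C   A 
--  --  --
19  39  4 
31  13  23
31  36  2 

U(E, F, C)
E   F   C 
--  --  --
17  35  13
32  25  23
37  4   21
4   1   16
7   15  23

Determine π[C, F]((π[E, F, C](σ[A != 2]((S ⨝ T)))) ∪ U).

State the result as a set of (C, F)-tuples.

{(13, 31), (13, 35), (16, 1), (21, 4), (23, 15), (23, 25)}

Natural join on F: {(31, 26, 13, 23), (31, 26, 36, 2)}
Selection A != 2: {(31, 26, 13, 23)}
Keep only column(s) E, F, C: {(26, 31, 13)}
Set union of the two operands is {(17, 35, 13), (26, 31, 13), (32, 25, 23), (37, 4, 21), (4, 1, 16), (7, 15, 23)}.
Keep only column(s) C, F: {(13, 31), (13, 35), (16, 1), (21, 4), (23, 15), (23, 25)}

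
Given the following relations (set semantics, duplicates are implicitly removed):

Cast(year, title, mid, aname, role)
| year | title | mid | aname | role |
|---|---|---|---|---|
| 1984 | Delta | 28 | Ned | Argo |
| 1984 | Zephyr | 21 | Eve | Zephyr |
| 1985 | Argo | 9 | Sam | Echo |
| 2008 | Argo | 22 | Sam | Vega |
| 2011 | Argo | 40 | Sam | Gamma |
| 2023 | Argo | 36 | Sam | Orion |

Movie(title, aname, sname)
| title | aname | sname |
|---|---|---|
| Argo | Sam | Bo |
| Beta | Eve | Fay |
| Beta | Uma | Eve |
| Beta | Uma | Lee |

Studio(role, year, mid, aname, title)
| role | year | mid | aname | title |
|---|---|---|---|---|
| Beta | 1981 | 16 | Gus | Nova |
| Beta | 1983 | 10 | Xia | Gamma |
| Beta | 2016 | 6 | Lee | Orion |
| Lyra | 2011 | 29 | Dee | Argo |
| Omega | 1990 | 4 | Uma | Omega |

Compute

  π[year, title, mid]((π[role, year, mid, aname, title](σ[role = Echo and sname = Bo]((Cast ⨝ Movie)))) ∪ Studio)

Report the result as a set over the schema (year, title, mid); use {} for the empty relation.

Natural join on title, aname: {(1985, Argo, 9, Sam, Echo, Bo), (2008, Argo, 22, Sam, Vega, Bo), (2011, Argo, 40, Sam, Gamma, Bo), (2023, Argo, 36, Sam, Orion, Bo)}
Apply σ_{role = Echo and sname = Bo}; surviving tuples: {(1985, Argo, 9, Sam, Echo, Bo)}
π_{role, year, mid, aname, title} gives {(Echo, 1985, 9, Sam, Argo)}.
Taking the union: {(Beta, 1981, 16, Gus, Nova), (Beta, 1983, 10, Xia, Gamma), (Beta, 2016, 6, Lee, Orion), (Echo, 1985, 9, Sam, Argo), (Lyra, 2011, 29, Dee, Argo), (Omega, 1990, 4, Uma, Omega)}
π_{year, title, mid} gives {(1981, Nova, 16), (1983, Gamma, 10), (1985, Argo, 9), (1990, Omega, 4), (2011, Argo, 29), (2016, Orion, 6)}.

{(1981, Nova, 16), (1983, Gamma, 10), (1985, Argo, 9), (1990, Omega, 4), (2011, Argo, 29), (2016, Orion, 6)}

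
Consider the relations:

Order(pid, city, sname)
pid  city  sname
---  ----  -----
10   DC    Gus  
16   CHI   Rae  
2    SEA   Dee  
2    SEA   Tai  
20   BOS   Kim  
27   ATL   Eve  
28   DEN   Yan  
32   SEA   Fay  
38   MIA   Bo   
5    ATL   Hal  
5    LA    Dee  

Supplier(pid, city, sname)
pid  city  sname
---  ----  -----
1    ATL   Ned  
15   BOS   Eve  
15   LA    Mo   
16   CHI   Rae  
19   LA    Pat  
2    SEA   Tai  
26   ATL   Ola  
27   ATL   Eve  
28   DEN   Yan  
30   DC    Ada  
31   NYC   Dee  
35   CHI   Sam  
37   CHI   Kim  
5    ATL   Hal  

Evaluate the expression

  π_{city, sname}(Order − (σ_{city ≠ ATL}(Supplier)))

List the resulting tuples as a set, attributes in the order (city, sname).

σ[city ≠ ATL]: keep tuples satisfying city ≠ ATL → {(15, BOS, Eve), (15, LA, Mo), (16, CHI, Rae), (19, LA, Pat), (2, SEA, Tai), (28, DEN, Yan), (30, DC, Ada), (31, NYC, Dee), (35, CHI, Sam), (37, CHI, Kim)}
Taking the difference: {(10, DC, Gus), (2, SEA, Dee), (20, BOS, Kim), (27, ATL, Eve), (32, SEA, Fay), (38, MIA, Bo), (5, ATL, Hal), (5, LA, Dee)}
π_{city, sname} gives {(ATL, Eve), (ATL, Hal), (BOS, Kim), (DC, Gus), (LA, Dee), (MIA, Bo), (SEA, Dee), (SEA, Fay)}.

{(ATL, Eve), (ATL, Hal), (BOS, Kim), (DC, Gus), (LA, Dee), (MIA, Bo), (SEA, Dee), (SEA, Fay)}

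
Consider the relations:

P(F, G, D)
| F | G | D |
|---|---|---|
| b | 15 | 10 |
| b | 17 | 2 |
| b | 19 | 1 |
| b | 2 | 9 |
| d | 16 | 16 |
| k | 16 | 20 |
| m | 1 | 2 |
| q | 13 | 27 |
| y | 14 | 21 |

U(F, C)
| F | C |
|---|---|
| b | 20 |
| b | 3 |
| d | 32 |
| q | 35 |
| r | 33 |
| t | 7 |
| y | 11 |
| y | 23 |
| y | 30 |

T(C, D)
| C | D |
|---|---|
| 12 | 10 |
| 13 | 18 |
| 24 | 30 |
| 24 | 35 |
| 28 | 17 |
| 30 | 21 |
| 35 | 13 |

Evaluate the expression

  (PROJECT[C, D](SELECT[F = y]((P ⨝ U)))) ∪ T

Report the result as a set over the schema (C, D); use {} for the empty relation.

Joining P and U on F yields {(b, 15, 10, 20), (b, 15, 10, 3), (b, 17, 2, 20), (b, 17, 2, 3), (b, 19, 1, 20), (b, 19, 1, 3), (b, 2, 9, 20), (b, 2, 9, 3), (d, 16, 16, 32), (q, 13, 27, 35), (y, 14, 21, 11), (y, 14, 21, 23), (y, 14, 21, 30)}.
Apply σ_{F = y}; surviving tuples: {(y, 14, 21, 11), (y, 14, 21, 23), (y, 14, 21, 30)}
Keep only column(s) C, D: {(11, 21), (23, 21), (30, 21)}
Union: {(11, 21), (23, 21), (30, 21)} with {(12, 10), (13, 18), (24, 30), (24, 35), (28, 17), (30, 21), (35, 13)} → {(11, 21), (12, 10), (13, 18), (23, 21), (24, 30), (24, 35), (28, 17), (30, 21), (35, 13)}

{(11, 21), (12, 10), (13, 18), (23, 21), (24, 30), (24, 35), (28, 17), (30, 21), (35, 13)}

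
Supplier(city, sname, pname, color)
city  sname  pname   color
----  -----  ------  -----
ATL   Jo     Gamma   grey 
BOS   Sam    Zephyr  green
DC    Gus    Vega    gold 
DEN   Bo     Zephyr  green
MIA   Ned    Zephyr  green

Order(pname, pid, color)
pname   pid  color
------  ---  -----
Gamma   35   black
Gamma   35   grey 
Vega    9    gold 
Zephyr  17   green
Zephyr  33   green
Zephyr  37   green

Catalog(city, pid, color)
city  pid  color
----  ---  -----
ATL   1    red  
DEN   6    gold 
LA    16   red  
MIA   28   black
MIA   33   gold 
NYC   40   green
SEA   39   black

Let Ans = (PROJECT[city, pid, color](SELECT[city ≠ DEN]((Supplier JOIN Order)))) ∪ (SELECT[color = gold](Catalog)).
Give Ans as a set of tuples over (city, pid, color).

Supplier ⋈ Order (natural join on pname, color): {(ATL, Jo, Gamma, grey, 35), (BOS, Sam, Zephyr, green, 17), (BOS, Sam, Zephyr, green, 33), (BOS, Sam, Zephyr, green, 37), (DC, Gus, Vega, gold, 9), (DEN, Bo, Zephyr, green, 17), (DEN, Bo, Zephyr, green, 33), (DEN, Bo, Zephyr, green, 37), (MIA, Ned, Zephyr, green, 17), (MIA, Ned, Zephyr, green, 33), (MIA, Ned, Zephyr, green, 37)}
σ[city ≠ DEN]: keep tuples satisfying city ≠ DEN → {(ATL, Jo, Gamma, grey, 35), (BOS, Sam, Zephyr, green, 17), (BOS, Sam, Zephyr, green, 33), (BOS, Sam, Zephyr, green, 37), (DC, Gus, Vega, gold, 9), (MIA, Ned, Zephyr, green, 17), (MIA, Ned, Zephyr, green, 33), (MIA, Ned, Zephyr, green, 37)}
π_{city, pid, color} gives {(ATL, 35, grey), (BOS, 17, green), (BOS, 33, green), (BOS, 37, green), (DC, 9, gold), (MIA, 17, green), (MIA, 33, green), (MIA, 37, green)}.
σ[color = gold]: keep tuples satisfying color = gold → {(DEN, 6, gold), (MIA, 33, gold)}
Taking the union: {(ATL, 35, grey), (BOS, 17, green), (BOS, 33, green), (BOS, 37, green), (DC, 9, gold), (DEN, 6, gold), (MIA, 17, green), (MIA, 33, gold), (MIA, 33, green), (MIA, 37, green)}

{(ATL, 35, grey), (BOS, 17, green), (BOS, 33, green), (BOS, 37, green), (DC, 9, gold), (DEN, 6, gold), (MIA, 17, green), (MIA, 33, gold), (MIA, 33, green), (MIA, 37, green)}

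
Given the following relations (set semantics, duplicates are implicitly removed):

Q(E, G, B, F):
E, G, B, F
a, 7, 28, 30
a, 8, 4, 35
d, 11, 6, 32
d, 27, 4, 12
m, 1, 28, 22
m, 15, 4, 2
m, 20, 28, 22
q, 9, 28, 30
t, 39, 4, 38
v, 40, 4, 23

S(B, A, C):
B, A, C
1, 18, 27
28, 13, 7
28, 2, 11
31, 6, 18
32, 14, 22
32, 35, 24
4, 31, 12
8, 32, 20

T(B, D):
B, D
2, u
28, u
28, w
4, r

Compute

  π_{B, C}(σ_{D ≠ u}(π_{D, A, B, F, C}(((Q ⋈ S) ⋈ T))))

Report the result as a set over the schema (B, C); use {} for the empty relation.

{(28, 11), (28, 7), (4, 12)}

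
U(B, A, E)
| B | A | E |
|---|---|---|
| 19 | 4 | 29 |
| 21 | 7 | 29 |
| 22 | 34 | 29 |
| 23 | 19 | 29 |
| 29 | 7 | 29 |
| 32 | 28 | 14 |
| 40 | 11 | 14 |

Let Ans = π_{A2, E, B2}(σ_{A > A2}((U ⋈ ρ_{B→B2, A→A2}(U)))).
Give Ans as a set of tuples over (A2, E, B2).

{(11, 14, 40), (19, 29, 23), (4, 29, 19), (7, 29, 21), (7, 29, 29)}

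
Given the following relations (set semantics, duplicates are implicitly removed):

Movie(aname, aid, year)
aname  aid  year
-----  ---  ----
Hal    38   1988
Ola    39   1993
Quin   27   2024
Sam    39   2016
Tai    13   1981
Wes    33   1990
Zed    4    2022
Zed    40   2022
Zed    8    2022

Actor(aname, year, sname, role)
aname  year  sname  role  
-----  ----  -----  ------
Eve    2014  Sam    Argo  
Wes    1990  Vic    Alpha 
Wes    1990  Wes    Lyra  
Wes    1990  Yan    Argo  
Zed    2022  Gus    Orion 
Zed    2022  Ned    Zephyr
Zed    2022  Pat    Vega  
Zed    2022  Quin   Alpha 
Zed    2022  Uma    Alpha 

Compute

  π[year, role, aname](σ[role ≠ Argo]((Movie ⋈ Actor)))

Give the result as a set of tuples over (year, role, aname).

Natural join on aname, year: {(Wes, 33, 1990, Vic, Alpha), (Wes, 33, 1990, Wes, Lyra), (Wes, 33, 1990, Yan, Argo), (Zed, 4, 2022, Gus, Orion), (Zed, 4, 2022, Ned, Zephyr), (Zed, 4, 2022, Pat, Vega), (Zed, 4, 2022, Quin, Alpha), (Zed, 4, 2022, Uma, Alpha), (Zed, 40, 2022, Gus, Orion), (Zed, 40, 2022, Ned, Zephyr), (Zed, 40, 2022, Pat, Vega), (Zed, 40, 2022, Quin, Alpha), (Zed, 40, 2022, Uma, Alpha), (Zed, 8, 2022, Gus, Orion), (Zed, 8, 2022, Ned, Zephyr), (Zed, 8, 2022, Pat, Vega), (Zed, 8, 2022, Quin, Alpha), (Zed, 8, 2022, Uma, Alpha)}
Apply σ_{role ≠ Argo}; surviving tuples: {(Wes, 33, 1990, Vic, Alpha), (Wes, 33, 1990, Wes, Lyra), (Zed, 4, 2022, Gus, Orion), (Zed, 4, 2022, Ned, Zephyr), (Zed, 4, 2022, Pat, Vega), (Zed, 4, 2022, Quin, Alpha), (Zed, 4, 2022, Uma, Alpha), (Zed, 40, 2022, Gus, Orion), (Zed, 40, 2022, Ned, Zephyr), (Zed, 40, 2022, Pat, Vega), (Zed, 40, 2022, Quin, Alpha), (Zed, 40, 2022, Uma, Alpha), (Zed, 8, 2022, Gus, Orion), (Zed, 8, 2022, Ned, Zephyr), (Zed, 8, 2022, Pat, Vega), (Zed, 8, 2022, Quin, Alpha), (Zed, 8, 2022, Uma, Alpha)}
π[year, role, aname]: project onto (year, role, aname) (11 duplicate(s) eliminated) → {(1990, Alpha, Wes), (1990, Lyra, Wes), (2022, Alpha, Zed), (2022, Orion, Zed), (2022, Vega, Zed), (2022, Zephyr, Zed)}

{(1990, Alpha, Wes), (1990, Lyra, Wes), (2022, Alpha, Zed), (2022, Orion, Zed), (2022, Vega, Zed), (2022, Zephyr, Zed)}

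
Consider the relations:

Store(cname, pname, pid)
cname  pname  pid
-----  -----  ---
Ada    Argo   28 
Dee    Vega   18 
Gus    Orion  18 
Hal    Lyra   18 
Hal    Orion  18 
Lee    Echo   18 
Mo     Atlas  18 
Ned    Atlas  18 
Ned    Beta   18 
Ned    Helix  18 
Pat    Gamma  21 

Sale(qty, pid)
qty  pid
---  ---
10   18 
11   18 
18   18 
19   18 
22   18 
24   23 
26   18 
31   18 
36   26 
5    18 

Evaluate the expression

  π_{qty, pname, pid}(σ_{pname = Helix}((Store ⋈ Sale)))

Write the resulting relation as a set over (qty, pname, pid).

{(10, Helix, 18), (11, Helix, 18), (18, Helix, 18), (19, Helix, 18), (22, Helix, 18), (26, Helix, 18), (31, Helix, 18), (5, Helix, 18)}

Natural join on pid: {(Dee, Vega, 18, 10), (Dee, Vega, 18, 11), (Dee, Vega, 18, 18), (Dee, Vega, 18, 19), (Dee, Vega, 18, 22), (Dee, Vega, 18, 26), (Dee, Vega, 18, 31), (Dee, Vega, 18, 5), (Gus, Orion, 18, 10), (Gus, Orion, 18, 11), (Gus, Orion, 18, 18), (Gus, Orion, 18, 19), (Gus, Orion, 18, 22), (Gus, Orion, 18, 26), (Gus, Orion, 18, 31), (Gus, Orion, 18, 5), (Hal, Lyra, 18, 10), (Hal, Lyra, 18, 11), (Hal, Lyra, 18, 18), (Hal, Lyra, 18, 19), (Hal, Lyra, 18, 22), (Hal, Lyra, 18, 26), (Hal, Lyra, 18, 31), (Hal, Lyra, 18, 5), (Hal, Orion, 18, 10), (Hal, Orion, 18, 11), (Hal, Orion, 18, 18), (Hal, Orion, 18, 19), (Hal, Orion, 18, 22), (Hal, Orion, 18, 26), (Hal, Orion, 18, 31), (Hal, Orion, 18, 5), (Lee, Echo, 18, 10), (Lee, Echo, 18, 11), (Lee, Echo, 18, 18), (Lee, Echo, 18, 19), (Lee, Echo, 18, 22), (Lee, Echo, 18, 26), (Lee, Echo, 18, 31), (Lee, Echo, 18, 5), (Mo, Atlas, 18, 10), (Mo, Atlas, 18, 11), (Mo, Atlas, 18, 18), (Mo, Atlas, 18, 19), (Mo, Atlas, 18, 22), (Mo, Atlas, 18, 26), (Mo, Atlas, 18, 31), (Mo, Atlas, 18, 5), (Ned, Atlas, 18, 10), (Ned, Atlas, 18, 11), (Ned, Atlas, 18, 18), (Ned, Atlas, 18, 19), (Ned, Atlas, 18, 22), (Ned, Atlas, 18, 26), (Ned, Atlas, 18, 31), (Ned, Atlas, 18, 5), (Ned, Beta, 18, 10), (Ned, Beta, 18, 11), (Ned, Beta, 18, 18), (Ned, Beta, 18, 19), (Ned, Beta, 18, 22), (Ned, Beta, 18, 26), (Ned, Beta, 18, 31), (Ned, Beta, 18, 5), (Ned, Helix, 18, 10), (Ned, Helix, 18, 11), (Ned, Helix, 18, 18), (Ned, Helix, 18, 19), (Ned, Helix, 18, 22), (Ned, Helix, 18, 26), (Ned, Helix, 18, 31), (Ned, Helix, 18, 5)}
Filtering on pname = Helix leaves {(Ned, Helix, 18, 10), (Ned, Helix, 18, 11), (Ned, Helix, 18, 18), (Ned, Helix, 18, 19), (Ned, Helix, 18, 22), (Ned, Helix, 18, 26), (Ned, Helix, 18, 31), (Ned, Helix, 18, 5)}.
Projecting to qty, pname, pid: {(10, Helix, 18), (11, Helix, 18), (18, Helix, 18), (19, Helix, 18), (22, Helix, 18), (26, Helix, 18), (31, Helix, 18), (5, Helix, 18)}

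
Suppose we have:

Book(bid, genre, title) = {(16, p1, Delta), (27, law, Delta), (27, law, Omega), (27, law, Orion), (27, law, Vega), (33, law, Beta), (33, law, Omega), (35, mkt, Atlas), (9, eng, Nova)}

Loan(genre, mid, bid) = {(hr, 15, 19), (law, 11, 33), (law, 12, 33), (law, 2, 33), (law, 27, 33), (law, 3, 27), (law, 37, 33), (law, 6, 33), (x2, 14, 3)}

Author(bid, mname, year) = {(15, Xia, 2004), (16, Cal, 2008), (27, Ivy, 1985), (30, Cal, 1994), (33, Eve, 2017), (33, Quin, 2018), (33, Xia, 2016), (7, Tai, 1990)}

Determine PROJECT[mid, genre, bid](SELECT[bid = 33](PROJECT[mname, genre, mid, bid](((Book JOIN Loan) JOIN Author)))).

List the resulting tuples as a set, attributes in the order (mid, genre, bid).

{(11, law, 33), (12, law, 33), (2, law, 33), (27, law, 33), (37, law, 33), (6, law, 33)}

Natural join on bid, genre: {(27, law, Delta, 3), (27, law, Omega, 3), (27, law, Orion, 3), (27, law, Vega, 3), (33, law, Beta, 11), (33, law, Beta, 12), (33, law, Beta, 2), (33, law, Beta, 27), (33, law, Beta, 37), (33, law, Beta, 6), (33, law, Omega, 11), (33, law, Omega, 12), (33, law, Omega, 2), (33, law, Omega, 27), (33, law, Omega, 37), (33, law, Omega, 6)}
Natural join on bid: {(27, law, Delta, 3, Ivy, 1985), (27, law, Omega, 3, Ivy, 1985), (27, law, Orion, 3, Ivy, 1985), (27, law, Vega, 3, Ivy, 1985), (33, law, Beta, 11, Eve, 2017), (33, law, Beta, 11, Quin, 2018), (33, law, Beta, 11, Xia, 2016), (33, law, Beta, 12, Eve, 2017), (33, law, Beta, 12, Quin, 2018), (33, law, Beta, 12, Xia, 2016), (33, law, Beta, 2, Eve, 2017), (33, law, Beta, 2, Quin, 2018), (33, law, Beta, 2, Xia, 2016), (33, law, Beta, 27, Eve, 2017), (33, law, Beta, 27, Quin, 2018), (33, law, Beta, 27, Xia, 2016), (33, law, Beta, 37, Eve, 2017), (33, law, Beta, 37, Quin, 2018), (33, law, Beta, 37, Xia, 2016), (33, law, Beta, 6, Eve, 2017), (33, law, Beta, 6, Quin, 2018), (33, law, Beta, 6, Xia, 2016), (33, law, Omega, 11, Eve, 2017), (33, law, Omega, 11, Quin, 2018), (33, law, Omega, 11, Xia, 2016), (33, law, Omega, 12, Eve, 2017), (33, law, Omega, 12, Quin, 2018), (33, law, Omega, 12, Xia, 2016), (33, law, Omega, 2, Eve, 2017), (33, law, Omega, 2, Quin, 2018), (33, law, Omega, 2, Xia, 2016), (33, law, Omega, 27, Eve, 2017), (33, law, Omega, 27, Quin, 2018), (33, law, Omega, 27, Xia, 2016), (33, law, Omega, 37, Eve, 2017), (33, law, Omega, 37, Quin, 2018), (33, law, Omega, 37, Xia, 2016), (33, law, Omega, 6, Eve, 2017), (33, law, Omega, 6, Quin, 2018), (33, law, Omega, 6, Xia, 2016)}
π_{mname, genre, mid, bid} gives {(Eve, law, 11, 33), (Eve, law, 12, 33), (Eve, law, 2, 33), (Eve, law, 27, 33), (Eve, law, 37, 33), (Eve, law, 6, 33), (Ivy, law, 3, 27), (Quin, law, 11, 33), (Quin, law, 12, 33), (Quin, law, 2, 33), (Quin, law, 27, 33), (Quin, law, 37, 33), (Quin, law, 6, 33), (Xia, law, 11, 33), (Xia, law, 12, 33), (Xia, law, 2, 33), (Xia, law, 27, 33), (Xia, law, 37, 33), (Xia, law, 6, 33)} (21 duplicate(s) eliminated).
σ[bid = 33]: keep tuples satisfying bid = 33 → {(Eve, law, 11, 33), (Eve, law, 12, 33), (Eve, law, 2, 33), (Eve, law, 27, 33), (Eve, law, 37, 33), (Eve, law, 6, 33), (Quin, law, 11, 33), (Quin, law, 12, 33), (Quin, law, 2, 33), (Quin, law, 27, 33), (Quin, law, 37, 33), (Quin, law, 6, 33), (Xia, law, 11, 33), (Xia, law, 12, 33), (Xia, law, 2, 33), (Xia, law, 27, 33), (Xia, law, 37, 33), (Xia, law, 6, 33)}
π_{mid, genre, bid} gives {(11, law, 33), (12, law, 33), (2, law, 33), (27, law, 33), (37, law, 33), (6, law, 33)} (12 duplicate(s) eliminated).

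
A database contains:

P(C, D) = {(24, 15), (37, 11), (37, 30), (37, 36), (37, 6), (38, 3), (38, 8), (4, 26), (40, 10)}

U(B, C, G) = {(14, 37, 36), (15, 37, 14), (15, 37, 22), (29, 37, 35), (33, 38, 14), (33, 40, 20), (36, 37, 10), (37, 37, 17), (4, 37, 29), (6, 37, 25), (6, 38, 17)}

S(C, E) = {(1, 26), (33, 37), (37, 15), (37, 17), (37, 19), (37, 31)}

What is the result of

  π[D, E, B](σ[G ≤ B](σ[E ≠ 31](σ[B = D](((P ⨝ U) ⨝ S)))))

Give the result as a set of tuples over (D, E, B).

{(36, 15, 36), (36, 17, 36), (36, 19, 36)}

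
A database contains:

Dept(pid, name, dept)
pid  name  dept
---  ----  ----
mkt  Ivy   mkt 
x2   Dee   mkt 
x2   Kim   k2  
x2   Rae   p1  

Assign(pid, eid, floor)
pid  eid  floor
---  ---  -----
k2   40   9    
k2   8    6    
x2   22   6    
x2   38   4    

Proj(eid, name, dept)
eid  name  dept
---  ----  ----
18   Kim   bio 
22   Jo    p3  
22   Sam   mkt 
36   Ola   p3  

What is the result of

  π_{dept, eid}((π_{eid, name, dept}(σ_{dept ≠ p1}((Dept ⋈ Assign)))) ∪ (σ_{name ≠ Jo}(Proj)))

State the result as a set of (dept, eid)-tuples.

Joining Dept and Assign on pid yields {(x2, Dee, mkt, 22, 6), (x2, Dee, mkt, 38, 4), (x2, Kim, k2, 22, 6), (x2, Kim, k2, 38, 4), (x2, Rae, p1, 22, 6), (x2, Rae, p1, 38, 4)}.
Filtering on dept ≠ p1 leaves {(x2, Dee, mkt, 22, 6), (x2, Dee, mkt, 38, 4), (x2, Kim, k2, 22, 6), (x2, Kim, k2, 38, 4)}.
π_{eid, name, dept} gives {(22, Dee, mkt), (22, Kim, k2), (38, Dee, mkt), (38, Kim, k2)}.
Filtering on name ≠ Jo leaves {(18, Kim, bio), (22, Sam, mkt), (36, Ola, p3)}.
Taking the union: {(18, Kim, bio), (22, Dee, mkt), (22, Kim, k2), (22, Sam, mkt), (36, Ola, p3), (38, Dee, mkt), (38, Kim, k2)}
π_{dept, eid} gives {(bio, 18), (k2, 22), (k2, 38), (mkt, 22), (mkt, 38), (p3, 36)} (1 duplicate(s) eliminated).

{(bio, 18), (k2, 22), (k2, 38), (mkt, 22), (mkt, 38), (p3, 36)}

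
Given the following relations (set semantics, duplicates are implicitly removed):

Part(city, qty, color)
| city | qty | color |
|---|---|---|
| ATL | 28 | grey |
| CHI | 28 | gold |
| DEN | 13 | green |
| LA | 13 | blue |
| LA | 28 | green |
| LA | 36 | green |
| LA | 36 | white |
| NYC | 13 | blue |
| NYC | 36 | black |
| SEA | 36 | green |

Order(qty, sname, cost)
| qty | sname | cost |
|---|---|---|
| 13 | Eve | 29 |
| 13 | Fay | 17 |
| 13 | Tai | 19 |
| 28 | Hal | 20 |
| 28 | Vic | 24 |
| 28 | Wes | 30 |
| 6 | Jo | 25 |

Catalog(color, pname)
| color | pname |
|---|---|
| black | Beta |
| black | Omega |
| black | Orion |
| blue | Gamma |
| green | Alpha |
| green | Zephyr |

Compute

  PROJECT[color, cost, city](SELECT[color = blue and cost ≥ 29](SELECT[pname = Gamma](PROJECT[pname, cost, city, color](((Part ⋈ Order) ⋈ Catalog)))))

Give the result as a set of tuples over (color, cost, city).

Part ⋈ Order (natural join on qty): {(ATL, 28, grey, Hal, 20), (ATL, 28, grey, Vic, 24), (ATL, 28, grey, Wes, 30), (CHI, 28, gold, Hal, 20), (CHI, 28, gold, Vic, 24), (CHI, 28, gold, Wes, 30), (DEN, 13, green, Eve, 29), (DEN, 13, green, Fay, 17), (DEN, 13, green, Tai, 19), (LA, 13, blue, Eve, 29), (LA, 13, blue, Fay, 17), (LA, 13, blue, Tai, 19), (LA, 28, green, Hal, 20), (LA, 28, green, Vic, 24), (LA, 28, green, Wes, 30), (NYC, 13, blue, Eve, 29), (NYC, 13, blue, Fay, 17), (NYC, 13, blue, Tai, 19)}
(Part ⋈ Order) ⋈ Catalog (natural join on color): {(DEN, 13, green, Eve, 29, Alpha), (DEN, 13, green, Eve, 29, Zephyr), (DEN, 13, green, Fay, 17, Alpha), (DEN, 13, green, Fay, 17, Zephyr), (DEN, 13, green, Tai, 19, Alpha), (DEN, 13, green, Tai, 19, Zephyr), (LA, 13, blue, Eve, 29, Gamma), (LA, 13, blue, Fay, 17, Gamma), (LA, 13, blue, Tai, 19, Gamma), (LA, 28, green, Hal, 20, Alpha), (LA, 28, green, Hal, 20, Zephyr), (LA, 28, green, Vic, 24, Alpha), (LA, 28, green, Vic, 24, Zephyr), (LA, 28, green, Wes, 30, Alpha), (LA, 28, green, Wes, 30, Zephyr), (NYC, 13, blue, Eve, 29, Gamma), (NYC, 13, blue, Fay, 17, Gamma), (NYC, 13, blue, Tai, 19, Gamma)}
π_{pname, cost, city, color} gives {(Alpha, 17, DEN, green), (Alpha, 19, DEN, green), (Alpha, 20, LA, green), (Alpha, 24, LA, green), (Alpha, 29, DEN, green), (Alpha, 30, LA, green), (Gamma, 17, LA, blue), (Gamma, 17, NYC, blue), (Gamma, 19, LA, blue), (Gamma, 19, NYC, blue), (Gamma, 29, LA, blue), (Gamma, 29, NYC, blue), (Zephyr, 17, DEN, green), (Zephyr, 19, DEN, green), (Zephyr, 20, LA, green), (Zephyr, 24, LA, green), (Zephyr, 29, DEN, green), (Zephyr, 30, LA, green)}.
σ[pname = Gamma]: keep tuples satisfying pname = Gamma → {(Gamma, 17, LA, blue), (Gamma, 17, NYC, blue), (Gamma, 19, LA, blue), (Gamma, 19, NYC, blue), (Gamma, 29, LA, blue), (Gamma, 29, NYC, blue)}
σ[color = blue and cost ≥ 29]: keep tuples satisfying color = blue and cost ≥ 29 → {(Gamma, 29, LA, blue), (Gamma, 29, NYC, blue)}
π_{color, cost, city} gives {(blue, 29, LA), (blue, 29, NYC)}.

{(blue, 29, LA), (blue, 29, NYC)}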